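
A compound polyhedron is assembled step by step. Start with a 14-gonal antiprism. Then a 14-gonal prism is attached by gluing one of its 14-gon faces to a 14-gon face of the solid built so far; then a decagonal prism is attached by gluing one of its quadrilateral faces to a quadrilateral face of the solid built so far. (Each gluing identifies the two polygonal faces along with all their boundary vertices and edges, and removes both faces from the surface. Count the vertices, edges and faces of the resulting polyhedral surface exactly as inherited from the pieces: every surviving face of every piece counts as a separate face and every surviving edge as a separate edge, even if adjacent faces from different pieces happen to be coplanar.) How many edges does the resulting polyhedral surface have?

110

A 14-gonal antiprism: V=28, E=56, F=30.
Attach a 14-gonal prism (V=28, E=42, F=16) along a 14-gon: merge 14 vertices and 14 edges, delete both glued faces → V=42, E=84, F=44.
Attach a decagonal prism (V=20, E=30, F=12) along a 4-gon: merge 4 vertices and 4 edges, delete both glued faces → V=58, E=110, F=54.
Check: V − E + F = 58 − 110 + 54 = 2.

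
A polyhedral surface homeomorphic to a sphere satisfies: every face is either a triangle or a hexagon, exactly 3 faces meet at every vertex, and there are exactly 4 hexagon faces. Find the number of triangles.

Let x be the number of triangles; then F = 4 + x.
Edge–face incidences: 2E = 6·4 + 3·x = 24 + 3x.
Every vertex has degree 3, so 3V = 2E.
Euler: V − E + F = 2 ⇒ (2E)/3 − E + (4 + x) = 2.
Multiply by 6: 2·(2E) − 3·(2E) + 6·(4 + x) = 12, i.e. 24 + 6x − (24 + 3x) = 12.
Collecting terms: 3x = 12, so x = 4.
Then 2E = 24 + 3·4 = 36, so E = 18, V = 2E/3 = 12, F = 4 + 4 = 8.

4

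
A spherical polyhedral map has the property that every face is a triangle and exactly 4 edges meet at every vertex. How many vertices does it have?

Each face has 3 edges and each edge borders two faces, so 2E = 3F.
Each vertex has degree 4, so 4V = 2E and hence V = 3F/4.
Euler: V − E + F = 2 ⇒ (3F/4) − (3F/2) + F = 2.
Multiply by 8: (6 − 12 + 8)F = 16, i.e. 2F = 16.
So F = 8, E = 3·8/2 = 12, V = 3·8/4 = 6.

6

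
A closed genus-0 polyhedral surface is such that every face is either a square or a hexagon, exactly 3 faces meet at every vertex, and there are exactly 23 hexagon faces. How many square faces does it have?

6

Let x be the number of squares; then F = 23 + x.
Edge–face incidences: 2E = 6·23 + 4·x = 138 + 4x.
Every vertex has degree 3, so 3V = 2E.
Euler: V − E + F = 2 ⇒ (2E)/3 − E + (23 + x) = 2.
Multiply by 6: 2·(2E) − 3·(2E) + 6·(23 + x) = 12, i.e. 138 + 6x − (138 + 4x) = 12.
Collecting terms: 2x = 12, so x = 6.
Then 2E = 138 + 4·6 = 162, so E = 81, V = 2E/3 = 54, F = 23 + 6 = 29.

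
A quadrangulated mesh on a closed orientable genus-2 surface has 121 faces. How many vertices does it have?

119

χ = 2 − 2·2 = -2, and every face is a square so 4F = 2E.
E = 4·121/2 = 242. Then V = -2 + E − F = -2 + 242 − 121 = 119.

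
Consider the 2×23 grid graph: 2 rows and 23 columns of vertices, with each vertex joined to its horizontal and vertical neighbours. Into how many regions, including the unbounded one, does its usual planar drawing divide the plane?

The grid has V = 2·23 = 46 vertices and E = 2·22 + 23·1 = 67 edges.
F = 2 − V + E = 2 − 46 + 67 = 23.

23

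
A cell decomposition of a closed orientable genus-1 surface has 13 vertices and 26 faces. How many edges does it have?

For a closed orientable surface of genus 1, χ = 2 − 2·1 = 0.
E = V + F − (0) = 13 + 26 − (0) = 39.

39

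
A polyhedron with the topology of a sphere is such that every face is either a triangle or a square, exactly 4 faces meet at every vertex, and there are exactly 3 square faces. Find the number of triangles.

Let x be the number of triangles; then F = 3 + x.
Edge–face incidences: 2E = 4·3 + 3·x = 12 + 3x.
Every vertex has degree 4, so 4V = 2E.
Euler: V − E + F = 2 ⇒ (2E)/4 − E + (3 + x) = 2.
Multiply by 8: 2·(2E) − 4·(2E) + 8·(3 + x) = 16, i.e. 24 + 8x − 2·(12 + 3x) = 16.
Collecting terms: 2x = 16, so x = 8.
Then 2E = 12 + 3·8 = 36, so E = 18, V = 2E/4 = 9, F = 3 + 8 = 11.

8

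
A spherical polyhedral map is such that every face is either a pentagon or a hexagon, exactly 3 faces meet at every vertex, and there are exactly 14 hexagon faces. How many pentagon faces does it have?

Let x be the number of pentagons; then F = 14 + x.
Edge–face incidences: 2E = 6·14 + 5·x = 84 + 5x.
Every vertex has degree 3, so 3V = 2E.
Euler: V − E + F = 2 ⇒ (2E)/3 − E + (14 + x) = 2.
Multiply by 6: 2·(2E) − 3·(2E) + 6·(14 + x) = 12, i.e. 84 + 6x − (84 + 5x) = 12.
Collecting terms: x = 12.
Then 2E = 84 + 5·12 = 144, so E = 72, V = 2E/3 = 48, F = 14 + 12 = 26.

12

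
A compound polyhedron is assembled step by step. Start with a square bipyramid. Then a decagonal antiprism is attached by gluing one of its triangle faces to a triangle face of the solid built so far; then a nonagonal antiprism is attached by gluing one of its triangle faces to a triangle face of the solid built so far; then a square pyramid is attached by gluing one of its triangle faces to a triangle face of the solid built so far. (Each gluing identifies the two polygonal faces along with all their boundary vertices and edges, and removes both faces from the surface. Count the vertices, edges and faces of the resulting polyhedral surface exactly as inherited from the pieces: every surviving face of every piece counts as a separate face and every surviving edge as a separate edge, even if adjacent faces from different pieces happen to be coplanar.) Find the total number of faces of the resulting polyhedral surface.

A square bipyramid: V=6, E=12, F=8.
Attach a decagonal antiprism (V=20, E=40, F=22) along a 3-gon: merge 3 vertices and 3 edges, delete both glued faces → V=23, E=49, F=28.
Attach a nonagonal antiprism (V=18, E=36, F=20) along a 3-gon: merge 3 vertices and 3 edges, delete both glued faces → V=38, E=82, F=46.
Attach a square pyramid (V=5, E=8, F=5) along a 3-gon: merge 3 vertices and 3 edges, delete both glued faces → V=40, E=87, F=49.
Check: V − E + F = 40 − 87 + 49 = 2.

49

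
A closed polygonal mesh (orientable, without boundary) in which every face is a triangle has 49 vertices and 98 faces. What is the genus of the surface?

1

Every face is a triangle, so 2E = 3·98 = 294, giving E = 147.
χ = V − E + F = 49 − 147 + 98 = 0.
For a closed orientable surface χ = 2 − 2g, so g = (2 − (0))/2 = 1.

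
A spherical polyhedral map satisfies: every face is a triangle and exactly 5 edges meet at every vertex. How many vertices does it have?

12

Each face has 3 edges and each edge borders two faces, so 2E = 3F.
Each vertex has degree 5, so 5V = 2E and hence V = 3F/5.
Euler: V − E + F = 2 ⇒ (3F/5) − (3F/2) + F = 2.
Multiply by 10: (6 − 15 + 10)F = 20, i.e. 1F = 20.
So F = 20, E = 3·20/2 = 30, V = 3·20/5 = 12.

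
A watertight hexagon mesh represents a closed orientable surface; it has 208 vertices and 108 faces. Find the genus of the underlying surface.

5

Every face is a hexagon, so 2E = 6·108 = 648, giving E = 324.
χ = V − E + F = 208 − 324 + 108 = -8.
For a closed orientable surface χ = 2 − 2g, so g = (2 − (-8))/2 = 5.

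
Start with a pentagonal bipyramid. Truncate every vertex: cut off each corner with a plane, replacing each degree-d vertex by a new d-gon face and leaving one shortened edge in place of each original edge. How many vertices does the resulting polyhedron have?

The base solid has V = 7, E = 15, F = 10.
Truncation replaces each original edge-end by a new vertex, so V′ = 2E = 30.
Each original edge survives, and each old vertex of degree d contributes d new edges; summing degrees gives Σd = 2E, so E′ = E + 2E = 3E = 45.
Each original face survives and each original vertex becomes one new face: F′ = F + V = 17.

30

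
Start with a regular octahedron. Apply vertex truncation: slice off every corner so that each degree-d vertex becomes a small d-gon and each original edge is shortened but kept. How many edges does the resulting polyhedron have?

36

The base solid has V = 6, E = 12, F = 8.
Truncation replaces each original edge-end by a new vertex, so V′ = 2E = 24.
Each original edge survives, and each old vertex of degree d contributes d new edges; summing degrees gives Σd = 2E, so E′ = E + 2E = 3E = 36.
Each original face survives and each original vertex becomes one new face: F′ = F + V = 14.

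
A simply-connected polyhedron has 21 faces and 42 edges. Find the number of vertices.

Here V − E + F = 2.
V = 2 + E − F = 2 + 42 − 21 = 23.

23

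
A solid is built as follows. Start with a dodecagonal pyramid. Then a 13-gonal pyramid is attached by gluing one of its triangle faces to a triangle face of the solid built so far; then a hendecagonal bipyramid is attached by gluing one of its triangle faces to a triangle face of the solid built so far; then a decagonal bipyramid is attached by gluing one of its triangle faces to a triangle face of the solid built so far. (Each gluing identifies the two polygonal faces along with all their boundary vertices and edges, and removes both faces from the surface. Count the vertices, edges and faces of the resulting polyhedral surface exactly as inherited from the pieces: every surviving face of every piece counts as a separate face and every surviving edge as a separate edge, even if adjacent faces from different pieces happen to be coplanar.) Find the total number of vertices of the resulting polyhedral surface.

A dodecagonal pyramid: V=13, E=24, F=13.
Attach a 13-gonal pyramid (V=14, E=26, F=14) along a 3-gon: merge 3 vertices and 3 edges, delete both glued faces → V=24, E=47, F=25.
Attach a hendecagonal bipyramid (V=13, E=33, F=22) along a 3-gon: merge 3 vertices and 3 edges, delete both glued faces → V=34, E=77, F=45.
Attach a decagonal bipyramid (V=12, E=30, F=20) along a 3-gon: merge 3 vertices and 3 edges, delete both glued faces → V=43, E=104, F=63.
Check: V − E + F = 43 − 104 + 63 = 2.

43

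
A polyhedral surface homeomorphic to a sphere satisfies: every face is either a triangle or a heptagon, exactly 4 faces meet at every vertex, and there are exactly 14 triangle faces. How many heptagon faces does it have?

2

Let x be the number of heptagons; then F = 14 + x.
Edge–face incidences: 2E = 3·14 + 7·x = 42 + 7x.
Every vertex has degree 4, so 4V = 2E.
Euler: V − E + F = 2 ⇒ (2E)/4 − E + (14 + x) = 2.
Multiply by 8: 2·(2E) − 4·(2E) + 8·(14 + x) = 16, i.e. 112 + 8x − 2·(42 + 7x) = 16.
Collecting terms: −6x + 28 = 16, so −6x = −12, so x = 2.
Then 2E = 42 + 7·2 = 56, so E = 28, V = 2E/4 = 14, F = 14 + 2 = 16.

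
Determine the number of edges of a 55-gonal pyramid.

110

A pyramid on an n-gon base has one n-gon and n triangles: V = 55 + 1 = 56, E = 2·55 = 110, F = 55 + 1 = 56.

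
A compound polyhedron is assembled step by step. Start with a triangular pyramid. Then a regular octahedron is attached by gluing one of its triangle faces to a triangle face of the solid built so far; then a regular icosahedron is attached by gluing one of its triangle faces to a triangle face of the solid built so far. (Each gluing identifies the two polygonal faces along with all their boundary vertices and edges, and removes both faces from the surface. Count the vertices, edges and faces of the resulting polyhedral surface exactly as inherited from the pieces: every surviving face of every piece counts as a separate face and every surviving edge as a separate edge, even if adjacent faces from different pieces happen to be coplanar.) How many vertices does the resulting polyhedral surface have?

A triangular pyramid: V=4, E=6, F=4.
Attach a regular octahedron (V=6, E=12, F=8) along a 3-gon: merge 3 vertices and 3 edges, delete both glued faces → V=7, E=15, F=10.
Attach a regular icosahedron (V=12, E=30, F=20) along a 3-gon: merge 3 vertices and 3 edges, delete both glued faces → V=16, E=42, F=28.
Check: V − E + F = 16 − 42 + 28 = 2.

16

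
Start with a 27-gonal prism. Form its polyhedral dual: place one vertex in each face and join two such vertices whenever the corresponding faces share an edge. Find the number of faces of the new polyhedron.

The base solid has V = 54, E = 81, F = 29.
The dual swaps V and F and preserves E: V′ = F = 29, E′ = E = 81, F′ = V = 54.

54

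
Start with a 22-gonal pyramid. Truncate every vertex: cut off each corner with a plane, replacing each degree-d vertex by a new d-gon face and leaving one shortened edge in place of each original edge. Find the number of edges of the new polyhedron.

The base solid has V = 23, E = 44, F = 23.
Truncation replaces each original edge-end by a new vertex, so V′ = 2E = 88.
Each original edge survives, and each old vertex of degree d contributes d new edges; summing degrees gives Σd = 2E, so E′ = E + 2E = 3E = 132.
Each original face survives and each original vertex becomes one new face: F′ = F + V = 46.

132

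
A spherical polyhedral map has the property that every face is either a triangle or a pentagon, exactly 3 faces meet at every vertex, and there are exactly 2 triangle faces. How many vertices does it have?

Let x be the number of pentagons; then F = 2 + x.
Edge–face incidences: 2E = 3·2 + 5·x = 6 + 5x.
Every vertex has degree 3, so 3V = 2E.
Euler: V − E + F = 2 ⇒ (2E)/3 − E + (2 + x) = 2.
Multiply by 6: 2·(2E) − 3·(2E) + 6·(2 + x) = 12, i.e. 12 + 6x − (6 + 5x) = 12.
Collecting terms: x + 6 = 12, so x = 6.
Then 2E = 6 + 5·6 = 36, so E = 18, V = 2E/3 = 12, F = 2 + 6 = 8.

12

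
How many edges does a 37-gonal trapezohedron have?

148

The n-trapezohedron (dual of the n-antiprism) has V = 2·37 + 2 = 76, E = 4·37 = 148, F = 2·37 = 74.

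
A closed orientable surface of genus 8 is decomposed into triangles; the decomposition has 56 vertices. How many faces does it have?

χ = 2 − 2·8 = -14, and every face is a triangle so 3F = 2E.
V − E + F = -14 with E = 3F/2 gives 56 − (3/2 − 1)·F = -14, so F = 140 and E = 210.

140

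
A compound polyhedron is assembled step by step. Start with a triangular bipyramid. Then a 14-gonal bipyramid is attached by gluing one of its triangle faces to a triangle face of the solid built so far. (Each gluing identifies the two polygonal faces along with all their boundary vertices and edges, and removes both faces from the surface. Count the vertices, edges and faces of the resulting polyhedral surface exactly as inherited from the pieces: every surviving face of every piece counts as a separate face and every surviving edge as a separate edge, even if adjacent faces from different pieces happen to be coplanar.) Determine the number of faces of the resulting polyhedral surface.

A triangular bipyramid: V=5, E=9, F=6.
Attach a 14-gonal bipyramid (V=16, E=42, F=28) along a 3-gon: merge 3 vertices and 3 edges, delete both glued faces → V=18, E=48, F=32.
Check: V − E + F = 18 − 48 + 32 = 2.

32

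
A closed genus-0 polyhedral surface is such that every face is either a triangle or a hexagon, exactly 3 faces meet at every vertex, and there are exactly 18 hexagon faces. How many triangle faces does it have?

4

Let x be the number of triangles; then F = 18 + x.
Edge–face incidences: 2E = 6·18 + 3·x = 108 + 3x.
Every vertex has degree 3, so 3V = 2E.
Euler: V − E + F = 2 ⇒ (2E)/3 − E + (18 + x) = 2.
Multiply by 6: 2·(2E) − 3·(2E) + 6·(18 + x) = 12, i.e. 108 + 6x − (108 + 3x) = 12.
Collecting terms: 3x = 12, so x = 4.
Then 2E = 108 + 3·4 = 120, so E = 60, V = 2E/3 = 40, F = 18 + 4 = 22.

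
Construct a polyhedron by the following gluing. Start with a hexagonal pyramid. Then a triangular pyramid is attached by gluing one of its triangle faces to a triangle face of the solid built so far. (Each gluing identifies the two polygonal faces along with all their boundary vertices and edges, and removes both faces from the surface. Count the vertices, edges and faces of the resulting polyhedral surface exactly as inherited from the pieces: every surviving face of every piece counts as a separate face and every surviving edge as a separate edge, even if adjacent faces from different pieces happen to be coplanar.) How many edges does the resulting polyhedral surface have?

A hexagonal pyramid: V=7, E=12, F=7.
Attach a triangular pyramid (V=4, E=6, F=4) along a 3-gon: merge 3 vertices and 3 edges, delete both glued faces → V=8, E=15, F=9.
Check: V − E + F = 8 − 15 + 9 = 2.

15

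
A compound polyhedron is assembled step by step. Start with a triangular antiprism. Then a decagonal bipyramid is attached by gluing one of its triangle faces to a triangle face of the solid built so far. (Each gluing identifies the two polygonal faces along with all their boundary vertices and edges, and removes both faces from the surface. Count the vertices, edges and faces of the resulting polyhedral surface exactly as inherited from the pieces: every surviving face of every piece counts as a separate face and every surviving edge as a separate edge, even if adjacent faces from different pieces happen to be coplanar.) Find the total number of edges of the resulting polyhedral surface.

39

A triangular antiprism: V=6, E=12, F=8.
Attach a decagonal bipyramid (V=12, E=30, F=20) along a 3-gon: merge 3 vertices and 3 edges, delete both glued faces → V=15, E=39, F=26.
Check: V − E + F = 15 − 39 + 26 = 2.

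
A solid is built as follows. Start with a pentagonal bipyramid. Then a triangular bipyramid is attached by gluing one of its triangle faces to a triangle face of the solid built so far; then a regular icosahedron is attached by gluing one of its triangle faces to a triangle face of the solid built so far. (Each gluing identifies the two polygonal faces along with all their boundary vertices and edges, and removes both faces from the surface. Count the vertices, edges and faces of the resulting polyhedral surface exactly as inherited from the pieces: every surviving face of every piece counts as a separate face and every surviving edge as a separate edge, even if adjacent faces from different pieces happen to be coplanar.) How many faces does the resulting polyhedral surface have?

A pentagonal bipyramid: V=7, E=15, F=10.
Attach a triangular bipyramid (V=5, E=9, F=6) along a 3-gon: merge 3 vertices and 3 edges, delete both glued faces → V=9, E=21, F=14.
Attach a regular icosahedron (V=12, E=30, F=20) along a 3-gon: merge 3 vertices and 3 edges, delete both glued faces → V=18, E=48, F=32.
Check: V − E + F = 18 − 48 + 32 = 2.

32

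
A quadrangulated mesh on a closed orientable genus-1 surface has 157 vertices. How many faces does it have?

157

χ = 2 − 2·1 = 0, and every face is a square so 4F = 2E.
V − E + F = 0 with E = 4F/2 gives 157 − (4/2 − 1)·F = 0, so F = 157 and E = 314.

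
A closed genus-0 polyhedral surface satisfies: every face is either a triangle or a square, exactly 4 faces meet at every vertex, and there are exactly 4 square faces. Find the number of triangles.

Let x be the number of triangles; then F = 4 + x.
Edge–face incidences: 2E = 4·4 + 3·x = 16 + 3x.
Every vertex has degree 4, so 4V = 2E.
Euler: V − E + F = 2 ⇒ (2E)/4 − E + (4 + x) = 2.
Multiply by 8: 2·(2E) − 4·(2E) + 8·(4 + x) = 16, i.e. 32 + 8x − 2·(16 + 3x) = 16.
Collecting terms: 2x = 16, so x = 8.
Then 2E = 16 + 3·8 = 40, so E = 20, V = 2E/4 = 10, F = 4 + 8 = 12.

8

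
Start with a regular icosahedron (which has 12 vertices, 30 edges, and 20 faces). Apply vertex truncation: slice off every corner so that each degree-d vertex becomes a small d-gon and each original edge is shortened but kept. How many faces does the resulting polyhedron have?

32

Truncation replaces each original edge-end by a new vertex, so V′ = 2E = 60.
Each original edge survives, and each old vertex of degree d contributes d new edges; summing degrees gives Σd = 2E, so E′ = E + 2E = 3E = 90.
Each original face survives and each original vertex becomes one new face: F′ = F + V = 32.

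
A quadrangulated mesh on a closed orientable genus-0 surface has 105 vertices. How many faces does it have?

103

χ = 2 − 2·0 = 2, and every face is a square so 4F = 2E.
V − E + F = 2 with E = 4F/2 gives 105 − (4/2 − 1)·F = 2, so F = 103 and E = 206.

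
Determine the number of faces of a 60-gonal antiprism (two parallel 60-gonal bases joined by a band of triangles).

122

An antiprism on an n-gon has two n-gon caps and 2n triangles: V = 2·60 = 120, E = 4·60 = 240, F = 2·60 + 2 = 122.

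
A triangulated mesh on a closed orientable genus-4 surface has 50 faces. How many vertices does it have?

χ = 2 − 2·4 = -6, and every face is a triangle so 3F = 2E.
E = 3·50/2 = 75. Then V = -6 + E − F = -6 + 75 − 50 = 19.

19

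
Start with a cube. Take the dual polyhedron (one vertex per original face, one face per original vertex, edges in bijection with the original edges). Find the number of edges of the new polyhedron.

12

The base solid has V = 8, E = 12, F = 6.
The dual swaps V and F and preserves E: V′ = F = 6, E′ = E = 12, F′ = V = 8.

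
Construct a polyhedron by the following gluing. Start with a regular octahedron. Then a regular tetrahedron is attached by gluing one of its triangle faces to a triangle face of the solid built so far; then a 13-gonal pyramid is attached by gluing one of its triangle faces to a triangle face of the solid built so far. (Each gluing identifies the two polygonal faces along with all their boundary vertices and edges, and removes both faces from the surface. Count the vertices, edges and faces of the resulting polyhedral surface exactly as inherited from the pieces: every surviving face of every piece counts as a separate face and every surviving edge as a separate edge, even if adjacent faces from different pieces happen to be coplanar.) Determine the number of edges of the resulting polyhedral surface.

38

A regular octahedron: V=6, E=12, F=8.
Attach a regular tetrahedron (V=4, E=6, F=4) along a 3-gon: merge 3 vertices and 3 edges, delete both glued faces → V=7, E=15, F=10.
Attach a 13-gonal pyramid (V=14, E=26, F=14) along a 3-gon: merge 3 vertices and 3 edges, delete both glued faces → V=18, E=38, F=22.
Check: V − E + F = 18 − 38 + 22 = 2.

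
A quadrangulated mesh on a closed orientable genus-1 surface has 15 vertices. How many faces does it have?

15

χ = 2 − 2·1 = 0, and every face is a square so 4F = 2E.
V − E + F = 0 with E = 4F/2 gives 15 − (4/2 − 1)·F = 0, so F = 15 and E = 30.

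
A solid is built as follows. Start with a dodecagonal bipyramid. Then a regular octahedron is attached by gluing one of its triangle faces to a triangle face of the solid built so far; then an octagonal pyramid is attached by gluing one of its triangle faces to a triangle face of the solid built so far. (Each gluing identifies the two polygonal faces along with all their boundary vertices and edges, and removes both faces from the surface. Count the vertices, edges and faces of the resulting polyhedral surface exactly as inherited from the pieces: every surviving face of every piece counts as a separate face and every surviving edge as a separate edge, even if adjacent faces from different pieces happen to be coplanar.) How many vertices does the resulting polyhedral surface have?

A dodecagonal bipyramid: V=14, E=36, F=24.
Attach a regular octahedron (V=6, E=12, F=8) along a 3-gon: merge 3 vertices and 3 edges, delete both glued faces → V=17, E=45, F=30.
Attach an octagonal pyramid (V=9, E=16, F=9) along a 3-gon: merge 3 vertices and 3 edges, delete both glued faces → V=23, E=58, F=37.
Check: V − E + F = 23 − 58 + 37 = 2.

23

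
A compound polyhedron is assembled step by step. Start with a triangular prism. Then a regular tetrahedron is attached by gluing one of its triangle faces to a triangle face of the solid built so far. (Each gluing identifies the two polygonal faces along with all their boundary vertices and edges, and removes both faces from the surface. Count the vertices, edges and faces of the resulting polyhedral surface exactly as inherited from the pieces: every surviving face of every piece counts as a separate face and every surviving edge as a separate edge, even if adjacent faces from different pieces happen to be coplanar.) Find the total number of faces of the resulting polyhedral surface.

A triangular prism: V=6, E=9, F=5.
Attach a regular tetrahedron (V=4, E=6, F=4) along a 3-gon: merge 3 vertices and 3 edges, delete both glued faces → V=7, E=12, F=7.
Check: V − E + F = 7 − 12 + 7 = 2.

7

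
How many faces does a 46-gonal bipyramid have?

92

A bipyramid over an n-gon has 2n triangular faces and n + 2 vertices: V = 46 + 2 = 48, E = 3·46 = 138, F = 2·46 = 92.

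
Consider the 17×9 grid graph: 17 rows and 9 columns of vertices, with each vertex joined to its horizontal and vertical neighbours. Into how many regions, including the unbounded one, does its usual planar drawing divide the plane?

129

The grid has V = 17·9 = 153 vertices and E = 17·8 + 9·16 = 280 edges.
F = 2 − V + E = 2 − 153 + 280 = 129.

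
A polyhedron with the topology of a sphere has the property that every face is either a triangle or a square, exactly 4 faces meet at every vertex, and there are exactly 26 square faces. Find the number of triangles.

Let x be the number of triangles; then F = 26 + x.
Edge–face incidences: 2E = 4·26 + 3·x = 104 + 3x.
Every vertex has degree 4, so 4V = 2E.
Euler: V − E + F = 2 ⇒ (2E)/4 − E + (26 + x) = 2.
Multiply by 8: 2·(2E) − 4·(2E) + 8·(26 + x) = 16, i.e. 208 + 8x − 2·(104 + 3x) = 16.
Collecting terms: 2x = 16, so x = 8.
Then 2E = 104 + 3·8 = 128, so E = 64, V = 2E/4 = 32, F = 26 + 8 = 34.

8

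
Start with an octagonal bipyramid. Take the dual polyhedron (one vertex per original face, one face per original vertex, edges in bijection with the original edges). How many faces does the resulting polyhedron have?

10

The base solid has V = 10, E = 24, F = 16.
The dual swaps V and F and preserves E: V′ = F = 16, E′ = E = 24, F′ = V = 10.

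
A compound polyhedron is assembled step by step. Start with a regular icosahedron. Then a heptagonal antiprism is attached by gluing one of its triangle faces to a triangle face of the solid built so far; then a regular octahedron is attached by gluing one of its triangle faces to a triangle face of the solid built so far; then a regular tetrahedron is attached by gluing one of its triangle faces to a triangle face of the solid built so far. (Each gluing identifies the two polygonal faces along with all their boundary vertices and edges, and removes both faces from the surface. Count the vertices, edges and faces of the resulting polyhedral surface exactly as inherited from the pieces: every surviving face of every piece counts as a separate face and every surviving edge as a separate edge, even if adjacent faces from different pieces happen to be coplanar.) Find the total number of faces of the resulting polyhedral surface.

42

A regular icosahedron: V=12, E=30, F=20.
Attach a heptagonal antiprism (V=14, E=28, F=16) along a 3-gon: merge 3 vertices and 3 edges, delete both glued faces → V=23, E=55, F=34.
Attach a regular octahedron (V=6, E=12, F=8) along a 3-gon: merge 3 vertices and 3 edges, delete both glued faces → V=26, E=64, F=40.
Attach a regular tetrahedron (V=4, E=6, F=4) along a 3-gon: merge 3 vertices and 3 edges, delete both glued faces → V=27, E=67, F=42.
Check: V − E + F = 27 − 67 + 42 = 2.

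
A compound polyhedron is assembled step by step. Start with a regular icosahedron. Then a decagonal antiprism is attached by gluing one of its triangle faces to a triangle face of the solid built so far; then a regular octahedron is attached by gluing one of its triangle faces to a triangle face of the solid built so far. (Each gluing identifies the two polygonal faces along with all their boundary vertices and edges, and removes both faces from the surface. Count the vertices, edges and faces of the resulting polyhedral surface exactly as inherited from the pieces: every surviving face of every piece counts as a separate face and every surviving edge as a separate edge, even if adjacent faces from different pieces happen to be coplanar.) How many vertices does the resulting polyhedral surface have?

A regular icosahedron: V=12, E=30, F=20.
Attach a decagonal antiprism (V=20, E=40, F=22) along a 3-gon: merge 3 vertices and 3 edges, delete both glued faces → V=29, E=67, F=40.
Attach a regular octahedron (V=6, E=12, F=8) along a 3-gon: merge 3 vertices and 3 edges, delete both glued faces → V=32, E=76, F=46.
Check: V − E + F = 32 − 76 + 46 = 2.

32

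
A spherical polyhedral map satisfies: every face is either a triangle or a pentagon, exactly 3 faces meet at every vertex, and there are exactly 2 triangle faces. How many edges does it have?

Let x be the number of pentagons; then F = 2 + x.
Edge–face incidences: 2E = 3·2 + 5·x = 6 + 5x.
Every vertex has degree 3, so 3V = 2E.
Euler: V − E + F = 2 ⇒ (2E)/3 − E + (2 + x) = 2.
Multiply by 6: 2·(2E) − 3·(2E) + 6·(2 + x) = 12, i.e. 12 + 6x − (6 + 5x) = 12.
Collecting terms: x + 6 = 12, so x = 6.
Then 2E = 6 + 5·6 = 36, so E = 18, V = 2E/3 = 12, F = 2 + 6 = 8.

18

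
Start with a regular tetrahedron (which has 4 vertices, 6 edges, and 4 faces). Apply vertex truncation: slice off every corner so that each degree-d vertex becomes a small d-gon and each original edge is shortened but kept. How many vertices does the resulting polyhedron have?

12

Truncation replaces each original edge-end by a new vertex, so V′ = 2E = 12.
Each original edge survives, and each old vertex of degree d contributes d new edges; summing degrees gives Σd = 2E, so E′ = E + 2E = 3E = 18.
Each original face survives and each original vertex becomes one new face: F′ = F + V = 8.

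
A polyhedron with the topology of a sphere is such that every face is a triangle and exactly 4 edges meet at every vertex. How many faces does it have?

8

Each face has 3 edges and each edge borders two faces, so 2E = 3F.
Each vertex has degree 4, so 4V = 2E and hence V = 3F/4.
Euler: V − E + F = 2 ⇒ (3F/4) − (3F/2) + F = 2.
Multiply by 8: (6 − 12 + 8)F = 16, i.e. 2F = 16.
So F = 8, E = 3·8/2 = 12, V = 3·8/4 = 6.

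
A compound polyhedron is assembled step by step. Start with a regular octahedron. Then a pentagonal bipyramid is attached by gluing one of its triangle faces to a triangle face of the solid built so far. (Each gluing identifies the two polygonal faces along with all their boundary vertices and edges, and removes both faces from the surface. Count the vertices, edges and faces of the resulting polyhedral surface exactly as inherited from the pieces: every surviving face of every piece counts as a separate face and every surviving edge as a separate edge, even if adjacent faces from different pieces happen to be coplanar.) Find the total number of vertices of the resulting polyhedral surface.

10

A regular octahedron: V=6, E=12, F=8.
Attach a pentagonal bipyramid (V=7, E=15, F=10) along a 3-gon: merge 3 vertices and 3 edges, delete both glued faces → V=10, E=24, F=16.
Check: V − E + F = 10 − 24 + 16 = 2.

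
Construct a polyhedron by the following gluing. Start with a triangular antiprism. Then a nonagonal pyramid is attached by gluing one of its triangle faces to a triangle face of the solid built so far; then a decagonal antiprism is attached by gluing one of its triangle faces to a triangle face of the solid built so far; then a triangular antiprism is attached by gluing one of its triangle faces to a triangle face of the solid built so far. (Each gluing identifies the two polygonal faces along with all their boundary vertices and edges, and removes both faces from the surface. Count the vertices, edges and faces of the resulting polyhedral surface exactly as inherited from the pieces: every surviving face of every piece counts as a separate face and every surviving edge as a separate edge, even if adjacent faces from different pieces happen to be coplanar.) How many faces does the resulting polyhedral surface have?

42

A triangular antiprism: V=6, E=12, F=8.
Attach a nonagonal pyramid (V=10, E=18, F=10) along a 3-gon: merge 3 vertices and 3 edges, delete both glued faces → V=13, E=27, F=16.
Attach a decagonal antiprism (V=20, E=40, F=22) along a 3-gon: merge 3 vertices and 3 edges, delete both glued faces → V=30, E=64, F=36.
Attach a triangular antiprism (V=6, E=12, F=8) along a 3-gon: merge 3 vertices and 3 edges, delete both glued faces → V=33, E=73, F=42.
Check: V − E + F = 33 − 73 + 42 = 2.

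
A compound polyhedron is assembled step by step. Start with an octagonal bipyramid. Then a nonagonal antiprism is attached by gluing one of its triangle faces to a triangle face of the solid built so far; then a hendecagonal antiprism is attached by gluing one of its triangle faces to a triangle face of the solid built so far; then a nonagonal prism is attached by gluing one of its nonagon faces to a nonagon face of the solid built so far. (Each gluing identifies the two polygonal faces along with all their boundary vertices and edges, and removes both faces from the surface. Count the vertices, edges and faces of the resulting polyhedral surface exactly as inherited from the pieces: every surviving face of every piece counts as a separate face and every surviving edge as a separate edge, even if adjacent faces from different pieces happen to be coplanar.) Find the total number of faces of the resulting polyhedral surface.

65

An octagonal bipyramid: V=10, E=24, F=16.
Attach a nonagonal antiprism (V=18, E=36, F=20) along a 3-gon: merge 3 vertices and 3 edges, delete both glued faces → V=25, E=57, F=34.
Attach a hendecagonal antiprism (V=22, E=44, F=24) along a 3-gon: merge 3 vertices and 3 edges, delete both glued faces → V=44, E=98, F=56.
Attach a nonagonal prism (V=18, E=27, F=11) along a 9-gon: merge 9 vertices and 9 edges, delete both glued faces → V=53, E=116, F=65.
Check: V − E + F = 53 − 116 + 65 = 2.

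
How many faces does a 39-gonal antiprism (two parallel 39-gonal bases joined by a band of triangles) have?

80

An antiprism on an n-gon has two n-gon caps and 2n triangles: V = 2·39 = 78, E = 4·39 = 156, F = 2·39 + 2 = 80.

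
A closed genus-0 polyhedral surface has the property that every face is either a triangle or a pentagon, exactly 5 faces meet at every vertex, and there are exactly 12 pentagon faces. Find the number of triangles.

Let x be the number of triangles; then F = 12 + x.
Edge–face incidences: 2E = 5·12 + 3·x = 60 + 3x.
Every vertex has degree 5, so 5V = 2E.
Euler: V − E + F = 2 ⇒ (2E)/5 − E + (12 + x) = 2.
Multiply by 10: 2·(2E) − 5·(2E) + 10·(12 + x) = 20, i.e. 120 + 10x − 3·(60 + 3x) = 20.
Collecting terms: x − 60 = 20, so x = 80.
Then 2E = 60 + 3·80 = 300, so E = 150, V = 2E/5 = 60, F = 12 + 80 = 92.

80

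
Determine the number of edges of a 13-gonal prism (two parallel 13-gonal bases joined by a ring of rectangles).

A prism on an n-gon has two n-gon bases and n rectangular sides: V = 2·13 = 26, E = 3·13 = 39, F = 13 + 2 = 15.
Check: V − E + F = 26 − 39 + 15 = 2.

39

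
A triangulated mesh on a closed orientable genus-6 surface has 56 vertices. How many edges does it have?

198

χ = 2 − 2·6 = -10, and every face is a triangle so 3F = 2E.
V − E + F = -10 with E = 3F/2 gives 56 − (3/2 − 1)·F = -10, so F = 132 and E = 198.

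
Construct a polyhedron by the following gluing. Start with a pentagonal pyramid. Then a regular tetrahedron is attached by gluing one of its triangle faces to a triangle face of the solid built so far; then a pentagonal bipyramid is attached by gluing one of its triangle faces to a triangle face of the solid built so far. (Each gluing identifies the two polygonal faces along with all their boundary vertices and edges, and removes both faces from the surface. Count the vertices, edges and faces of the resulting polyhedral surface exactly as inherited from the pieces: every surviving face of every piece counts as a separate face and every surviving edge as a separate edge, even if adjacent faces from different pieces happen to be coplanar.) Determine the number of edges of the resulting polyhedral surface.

25

A pentagonal pyramid: V=6, E=10, F=6.
Attach a regular tetrahedron (V=4, E=6, F=4) along a 3-gon: merge 3 vertices and 3 edges, delete both glued faces → V=7, E=13, F=8.
Attach a pentagonal bipyramid (V=7, E=15, F=10) along a 3-gon: merge 3 vertices and 3 edges, delete both glued faces → V=11, E=25, F=16.
Check: V − E + F = 11 − 25 + 16 = 2.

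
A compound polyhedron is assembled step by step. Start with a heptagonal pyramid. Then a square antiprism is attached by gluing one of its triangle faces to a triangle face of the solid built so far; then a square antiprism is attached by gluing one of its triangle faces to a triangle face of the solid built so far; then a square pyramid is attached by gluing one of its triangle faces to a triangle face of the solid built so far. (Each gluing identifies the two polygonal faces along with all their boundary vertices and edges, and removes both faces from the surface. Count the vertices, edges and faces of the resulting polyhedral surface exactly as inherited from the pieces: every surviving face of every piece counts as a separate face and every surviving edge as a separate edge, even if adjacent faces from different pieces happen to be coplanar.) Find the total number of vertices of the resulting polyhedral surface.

A heptagonal pyramid: V=8, E=14, F=8.
Attach a square antiprism (V=8, E=16, F=10) along a 3-gon: merge 3 vertices and 3 edges, delete both glued faces → V=13, E=27, F=16.
Attach a square antiprism (V=8, E=16, F=10) along a 3-gon: merge 3 vertices and 3 edges, delete both glued faces → V=18, E=40, F=24.
Attach a square pyramid (V=5, E=8, F=5) along a 3-gon: merge 3 vertices and 3 edges, delete both glued faces → V=20, E=45, F=27.
Check: V − E + F = 20 − 45 + 27 = 2.

20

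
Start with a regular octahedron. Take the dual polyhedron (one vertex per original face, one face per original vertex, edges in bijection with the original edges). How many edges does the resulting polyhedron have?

The base solid has V = 6, E = 12, F = 8.
The dual swaps V and F and preserves E: V′ = F = 8, E′ = E = 12, F′ = V = 6.

12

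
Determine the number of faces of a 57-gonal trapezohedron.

The n-trapezohedron (dual of the n-antiprism) has V = 2·57 + 2 = 116, E = 4·57 = 228, F = 2·57 = 114.

114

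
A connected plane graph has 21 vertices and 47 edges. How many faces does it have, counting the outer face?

28

Euler's formula for a connected plane graph: V − E + F = 2, so F = 2 − 21 + 47 = 28.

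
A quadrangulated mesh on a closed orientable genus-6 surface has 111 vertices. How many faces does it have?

121

χ = 2 − 2·6 = -10, and every face is a square so 4F = 2E.
V − E + F = -10 with E = 4F/2 gives 111 − (4/2 − 1)·F = -10, so F = 121 and E = 242.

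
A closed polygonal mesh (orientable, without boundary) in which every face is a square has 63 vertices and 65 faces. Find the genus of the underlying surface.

Every face is a square, so 2E = 4·65 = 260, giving E = 130.
χ = V − E + F = 63 − 130 + 65 = -2.
For a closed orientable surface χ = 2 − 2g, so g = (2 − (-2))/2 = 2.

2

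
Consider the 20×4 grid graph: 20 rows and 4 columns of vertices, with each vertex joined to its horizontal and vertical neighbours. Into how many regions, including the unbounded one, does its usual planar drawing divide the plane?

The grid has V = 20·4 = 80 vertices and E = 20·3 + 4·19 = 136 edges.
F = 2 − V + E = 2 − 80 + 136 = 58.

58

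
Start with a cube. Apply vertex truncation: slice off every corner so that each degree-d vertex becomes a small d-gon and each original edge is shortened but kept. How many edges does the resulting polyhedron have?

36

The base solid has V = 8, E = 12, F = 6.
Truncation replaces each original edge-end by a new vertex, so V′ = 2E = 24.
Each original edge survives, and each old vertex of degree d contributes d new edges; summing degrees gives Σd = 2E, so E′ = E + 2E = 3E = 36.
Each original face survives and each original vertex becomes one new face: F′ = F + V = 14.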